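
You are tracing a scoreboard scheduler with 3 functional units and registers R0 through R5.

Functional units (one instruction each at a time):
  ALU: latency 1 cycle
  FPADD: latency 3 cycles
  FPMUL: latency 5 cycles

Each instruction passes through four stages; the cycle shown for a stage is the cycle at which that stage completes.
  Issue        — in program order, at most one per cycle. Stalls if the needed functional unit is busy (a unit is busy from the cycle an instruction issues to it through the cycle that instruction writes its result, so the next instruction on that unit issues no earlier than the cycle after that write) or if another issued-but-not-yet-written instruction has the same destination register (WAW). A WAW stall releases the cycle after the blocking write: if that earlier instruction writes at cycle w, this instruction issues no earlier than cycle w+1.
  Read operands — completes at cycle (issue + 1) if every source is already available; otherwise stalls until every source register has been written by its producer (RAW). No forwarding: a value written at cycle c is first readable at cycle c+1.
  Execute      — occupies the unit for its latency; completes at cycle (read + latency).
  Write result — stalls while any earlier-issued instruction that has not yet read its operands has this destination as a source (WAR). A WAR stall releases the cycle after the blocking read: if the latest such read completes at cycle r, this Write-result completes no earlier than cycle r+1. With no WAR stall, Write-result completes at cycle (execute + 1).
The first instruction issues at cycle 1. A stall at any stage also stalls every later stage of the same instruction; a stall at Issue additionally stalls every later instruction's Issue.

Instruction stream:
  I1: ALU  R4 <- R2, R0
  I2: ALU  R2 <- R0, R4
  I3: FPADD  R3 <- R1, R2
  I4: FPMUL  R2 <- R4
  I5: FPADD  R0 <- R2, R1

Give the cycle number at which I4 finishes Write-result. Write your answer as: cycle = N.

[I1] 1/2/3/4
[I2] 5/6/7/8  (struct: ALU busy until I1 writes@4)
[I3] 6/9/12/13  (RAW R2: wait I2 write@8)
[I4] 9/10/15/16  (WAW R2: wait I2 write@8)
[I5] 14/17/20/21  (struct: FPADD busy until I3 writes@13; RAW R2: wait I4 write@16)

cycle = 16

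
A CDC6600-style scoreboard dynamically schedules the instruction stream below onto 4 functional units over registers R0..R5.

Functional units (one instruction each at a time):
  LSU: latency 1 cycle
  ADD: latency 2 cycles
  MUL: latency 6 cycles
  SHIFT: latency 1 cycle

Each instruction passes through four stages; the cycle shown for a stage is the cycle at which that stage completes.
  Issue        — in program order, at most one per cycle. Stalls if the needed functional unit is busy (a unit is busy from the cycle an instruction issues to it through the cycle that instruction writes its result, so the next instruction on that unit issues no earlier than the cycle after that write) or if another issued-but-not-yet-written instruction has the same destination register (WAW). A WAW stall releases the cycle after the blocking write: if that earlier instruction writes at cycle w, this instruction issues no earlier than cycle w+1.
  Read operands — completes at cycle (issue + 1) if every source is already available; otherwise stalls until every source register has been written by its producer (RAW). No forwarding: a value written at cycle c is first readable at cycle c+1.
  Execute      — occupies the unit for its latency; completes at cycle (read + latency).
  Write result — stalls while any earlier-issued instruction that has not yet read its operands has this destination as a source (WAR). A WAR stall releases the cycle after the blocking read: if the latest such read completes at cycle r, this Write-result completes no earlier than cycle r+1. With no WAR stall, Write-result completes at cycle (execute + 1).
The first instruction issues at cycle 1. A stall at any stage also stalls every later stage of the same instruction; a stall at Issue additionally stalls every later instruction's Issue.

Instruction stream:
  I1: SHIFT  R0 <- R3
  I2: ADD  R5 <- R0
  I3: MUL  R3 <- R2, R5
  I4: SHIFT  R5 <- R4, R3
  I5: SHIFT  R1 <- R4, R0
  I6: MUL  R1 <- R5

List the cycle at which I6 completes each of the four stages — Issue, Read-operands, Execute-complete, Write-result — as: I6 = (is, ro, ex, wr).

I6 = (24, 25, 31, 32)

t=1  issue I1 (SHIFT)
t=2  I1 read-ops; issue I2 (ADD)
t=3  I1 finished on SHIFT; issue I3 (MUL)
t=4  I1→R0
t=5  I2 read-ops
t=7  I2 finished on ADD
t=8  I2→R5
t=9  I3 read-ops; issue I4 (SHIFT)
t=15  I3 finished on MUL
t=16  I3→R3
t=17  I4 read-ops
t=18  I4 finished on SHIFT
t=19  I4→R5
t=20  issue I5 (SHIFT)
t=21  I5 read-ops
t=22  I5 finished on SHIFT
t=23  I5→R1
t=24  issue I6 (MUL)
t=25  I6 read-ops
t=31  I6 finished on MUL
t=32  I6→R1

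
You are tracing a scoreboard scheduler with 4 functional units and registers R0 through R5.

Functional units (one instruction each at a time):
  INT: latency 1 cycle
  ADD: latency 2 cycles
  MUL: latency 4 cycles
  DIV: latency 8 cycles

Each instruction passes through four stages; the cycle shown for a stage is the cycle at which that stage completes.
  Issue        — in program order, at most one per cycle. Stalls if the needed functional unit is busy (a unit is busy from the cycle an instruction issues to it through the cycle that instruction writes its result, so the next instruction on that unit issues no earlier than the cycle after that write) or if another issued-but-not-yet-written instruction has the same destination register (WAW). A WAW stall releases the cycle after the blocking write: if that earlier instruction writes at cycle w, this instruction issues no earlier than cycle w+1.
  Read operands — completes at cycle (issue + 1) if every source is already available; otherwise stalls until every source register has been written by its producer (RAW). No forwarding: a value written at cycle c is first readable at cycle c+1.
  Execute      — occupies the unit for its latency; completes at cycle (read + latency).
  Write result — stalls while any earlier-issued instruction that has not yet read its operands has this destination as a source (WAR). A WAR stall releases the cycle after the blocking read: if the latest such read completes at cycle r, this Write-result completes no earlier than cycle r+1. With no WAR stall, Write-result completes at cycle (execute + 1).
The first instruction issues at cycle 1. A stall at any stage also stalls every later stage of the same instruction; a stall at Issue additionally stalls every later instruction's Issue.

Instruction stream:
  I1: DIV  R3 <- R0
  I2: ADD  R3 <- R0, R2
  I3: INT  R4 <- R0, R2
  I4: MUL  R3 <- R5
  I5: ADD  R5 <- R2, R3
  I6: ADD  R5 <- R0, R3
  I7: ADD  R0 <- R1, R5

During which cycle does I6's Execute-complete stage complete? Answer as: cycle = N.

cycle = 31

[1] I1 dispatched to DIV
[2] I1 operands ready
[10] I1 complete
[11] R3←I1
[12] I2 dispatched to ADD
[13] I2 operands ready; I3 dispatched to INT
[14] I3 operands ready
[15] I2 complete; I3 complete
[16] R3←I2; R4←I3
[17] I4 dispatched to MUL
[18] I4 operands ready; I5 dispatched to ADD
[22] I4 complete
[23] R3←I4
[24] I5 operands ready
[26] I5 complete
[27] R5←I5
[28] I6 dispatched to ADD
[29] I6 operands ready
[31] I6 complete
[32] R5←I6
[33] I7 dispatched to ADD
[34] I7 operands ready
[36] I7 complete
[37] R0←I7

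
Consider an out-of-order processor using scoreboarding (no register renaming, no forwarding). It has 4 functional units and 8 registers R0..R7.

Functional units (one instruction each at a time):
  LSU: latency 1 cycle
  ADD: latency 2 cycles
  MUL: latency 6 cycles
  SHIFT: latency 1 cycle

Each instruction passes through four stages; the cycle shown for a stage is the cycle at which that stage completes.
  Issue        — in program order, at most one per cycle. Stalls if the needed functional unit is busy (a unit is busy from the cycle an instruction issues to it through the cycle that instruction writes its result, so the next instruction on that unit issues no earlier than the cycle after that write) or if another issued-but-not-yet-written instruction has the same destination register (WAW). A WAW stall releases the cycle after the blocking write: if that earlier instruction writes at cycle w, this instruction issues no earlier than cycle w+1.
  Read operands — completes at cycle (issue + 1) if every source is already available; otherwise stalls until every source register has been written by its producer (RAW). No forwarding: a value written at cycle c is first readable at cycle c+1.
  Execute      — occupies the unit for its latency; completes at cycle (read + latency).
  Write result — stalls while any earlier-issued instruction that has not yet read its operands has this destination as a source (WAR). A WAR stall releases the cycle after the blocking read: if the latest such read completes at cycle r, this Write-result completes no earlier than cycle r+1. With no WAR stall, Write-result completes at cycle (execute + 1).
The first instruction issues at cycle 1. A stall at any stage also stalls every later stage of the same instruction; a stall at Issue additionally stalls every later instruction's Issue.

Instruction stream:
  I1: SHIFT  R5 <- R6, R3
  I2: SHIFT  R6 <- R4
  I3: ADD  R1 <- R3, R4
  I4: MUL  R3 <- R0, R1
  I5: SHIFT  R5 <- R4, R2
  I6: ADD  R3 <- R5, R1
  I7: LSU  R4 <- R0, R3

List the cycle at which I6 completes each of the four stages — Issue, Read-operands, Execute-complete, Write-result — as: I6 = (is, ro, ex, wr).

I6 = (19, 20, 22, 23)

I1  is:1  ro:2  ex:3  wr:4
I2  is:5  ro:6  ex:7  wr:8  — struct: SHIFT busy until I1 writes@4
I3  is:6  ro:7  ex:9  wr:10
I4  is:7  ro:11  ex:17  wr:18  — RAW R1: wait I3 write@10
I5  is:9  ro:10  ex:11  wr:12  — struct: SHIFT busy until I2 writes@8
I6  is:19  ro:20  ex:22  wr:23  — WAW R3: wait I4 write@18
I7  is:20  ro:24  ex:25  wr:26  — RAW R3: wait I6 write@23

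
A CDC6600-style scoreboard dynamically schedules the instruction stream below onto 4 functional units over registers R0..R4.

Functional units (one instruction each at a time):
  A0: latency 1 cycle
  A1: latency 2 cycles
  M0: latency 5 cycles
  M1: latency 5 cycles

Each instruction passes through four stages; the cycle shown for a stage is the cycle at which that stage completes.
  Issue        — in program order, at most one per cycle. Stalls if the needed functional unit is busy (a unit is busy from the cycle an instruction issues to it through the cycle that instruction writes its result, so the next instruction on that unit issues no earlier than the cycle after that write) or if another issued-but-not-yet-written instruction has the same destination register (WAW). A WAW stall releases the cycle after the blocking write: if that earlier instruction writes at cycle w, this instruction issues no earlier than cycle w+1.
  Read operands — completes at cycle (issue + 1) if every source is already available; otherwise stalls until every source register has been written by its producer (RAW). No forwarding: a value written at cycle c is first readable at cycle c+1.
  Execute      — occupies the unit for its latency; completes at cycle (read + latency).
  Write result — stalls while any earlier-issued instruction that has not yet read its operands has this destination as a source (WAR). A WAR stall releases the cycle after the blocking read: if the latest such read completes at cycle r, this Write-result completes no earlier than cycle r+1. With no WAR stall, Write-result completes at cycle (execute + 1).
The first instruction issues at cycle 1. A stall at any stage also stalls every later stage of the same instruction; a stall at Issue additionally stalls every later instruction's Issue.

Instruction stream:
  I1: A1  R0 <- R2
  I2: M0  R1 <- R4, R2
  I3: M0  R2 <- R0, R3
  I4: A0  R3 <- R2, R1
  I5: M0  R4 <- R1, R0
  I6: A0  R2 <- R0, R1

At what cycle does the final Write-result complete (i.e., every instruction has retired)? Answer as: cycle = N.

  I1 | 1 | 2 | 4 | 5
  I2 | 2 | 3 | 8 | 9
  I3 | 10 | 11 | 16 | 17   struct: M0 busy until I2 writes@9
  I4 | 11 | 18 | 19 | 20   RAW R2: wait I3 write@17
  I5 | 18 | 19 | 24 | 25   struct: M0 busy until I3 writes@17
  I6 | 21 | 22 | 23 | 24   struct: A0 busy until I4 writes@20

cycle = 25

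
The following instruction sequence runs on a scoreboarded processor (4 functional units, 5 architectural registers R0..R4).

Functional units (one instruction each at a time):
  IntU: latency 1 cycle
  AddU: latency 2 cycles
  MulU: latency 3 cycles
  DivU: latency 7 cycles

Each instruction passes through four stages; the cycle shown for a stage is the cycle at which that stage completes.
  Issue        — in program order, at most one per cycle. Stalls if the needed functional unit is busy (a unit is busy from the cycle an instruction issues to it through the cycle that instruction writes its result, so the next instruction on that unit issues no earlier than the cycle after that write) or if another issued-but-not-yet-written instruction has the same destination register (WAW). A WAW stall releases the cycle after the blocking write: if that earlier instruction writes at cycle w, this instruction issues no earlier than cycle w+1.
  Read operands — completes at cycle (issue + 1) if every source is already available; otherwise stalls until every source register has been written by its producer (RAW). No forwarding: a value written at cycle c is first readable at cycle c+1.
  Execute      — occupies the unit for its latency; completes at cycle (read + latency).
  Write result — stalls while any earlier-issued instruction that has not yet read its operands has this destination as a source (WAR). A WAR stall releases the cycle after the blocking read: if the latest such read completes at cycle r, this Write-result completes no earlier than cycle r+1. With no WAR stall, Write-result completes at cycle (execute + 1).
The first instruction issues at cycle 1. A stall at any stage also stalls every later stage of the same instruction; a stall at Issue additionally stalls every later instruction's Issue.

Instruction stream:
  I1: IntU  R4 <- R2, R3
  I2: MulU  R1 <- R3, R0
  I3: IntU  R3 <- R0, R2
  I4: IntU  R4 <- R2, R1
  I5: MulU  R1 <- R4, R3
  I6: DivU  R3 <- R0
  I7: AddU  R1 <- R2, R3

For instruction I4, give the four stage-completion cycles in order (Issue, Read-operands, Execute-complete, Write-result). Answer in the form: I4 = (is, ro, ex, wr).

[I1] 1/2/3/4
[I2] 2/3/6/7
[I3] 5/6/7/8  (struct: IntU busy until I1 writes@4)
[I4] 9/10/11/12  (struct: IntU busy until I3 writes@8)
[I5] 10/13/16/17  (RAW R4: wait I4 write@12)
[I6] 11/12/19/20
[I7] 18/21/23/24  (WAW R1: wait I5 write@17; RAW R3: wait I6 write@20)

I4 = (9, 10, 11, 12)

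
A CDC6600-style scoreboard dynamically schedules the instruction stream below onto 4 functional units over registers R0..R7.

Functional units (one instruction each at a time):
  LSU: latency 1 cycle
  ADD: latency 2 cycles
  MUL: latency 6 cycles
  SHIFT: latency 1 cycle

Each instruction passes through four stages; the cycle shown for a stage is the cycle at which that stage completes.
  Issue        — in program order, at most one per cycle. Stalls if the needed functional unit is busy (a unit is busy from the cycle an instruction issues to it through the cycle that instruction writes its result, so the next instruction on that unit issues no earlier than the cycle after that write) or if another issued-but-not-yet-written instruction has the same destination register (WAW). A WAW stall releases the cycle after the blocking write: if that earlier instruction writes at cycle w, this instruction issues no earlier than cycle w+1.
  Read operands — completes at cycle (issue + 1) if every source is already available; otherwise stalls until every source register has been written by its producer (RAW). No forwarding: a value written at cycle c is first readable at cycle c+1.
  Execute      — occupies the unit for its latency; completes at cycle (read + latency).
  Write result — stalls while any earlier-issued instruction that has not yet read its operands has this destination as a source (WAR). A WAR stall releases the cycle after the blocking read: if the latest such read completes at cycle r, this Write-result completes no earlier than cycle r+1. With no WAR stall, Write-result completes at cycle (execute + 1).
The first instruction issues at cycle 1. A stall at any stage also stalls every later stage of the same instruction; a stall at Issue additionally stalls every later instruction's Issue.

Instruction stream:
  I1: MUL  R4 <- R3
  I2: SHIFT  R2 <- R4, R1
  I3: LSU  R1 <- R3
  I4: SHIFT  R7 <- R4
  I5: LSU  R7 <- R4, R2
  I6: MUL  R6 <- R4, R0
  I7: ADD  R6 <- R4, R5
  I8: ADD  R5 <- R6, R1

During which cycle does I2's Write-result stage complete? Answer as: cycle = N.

cycle = 12

[I1] 1/2/8/9
[I2] 2/10/11/12  (RAW R4: wait I1 write@9)
[I3] 3/4/5/11  (WAR R1: wait I2 read@10)
[I4] 13/14/15/16  (struct: SHIFT busy until I2 writes@12)
[I5] 17/18/19/20  (WAW R7: wait I4 write@16)
[I6] 18/19/25/26
[I7] 27/28/30/31  (WAW R6: wait I6 write@26)
[I8] 32/33/35/36  (struct: ADD busy until I7 writes@31)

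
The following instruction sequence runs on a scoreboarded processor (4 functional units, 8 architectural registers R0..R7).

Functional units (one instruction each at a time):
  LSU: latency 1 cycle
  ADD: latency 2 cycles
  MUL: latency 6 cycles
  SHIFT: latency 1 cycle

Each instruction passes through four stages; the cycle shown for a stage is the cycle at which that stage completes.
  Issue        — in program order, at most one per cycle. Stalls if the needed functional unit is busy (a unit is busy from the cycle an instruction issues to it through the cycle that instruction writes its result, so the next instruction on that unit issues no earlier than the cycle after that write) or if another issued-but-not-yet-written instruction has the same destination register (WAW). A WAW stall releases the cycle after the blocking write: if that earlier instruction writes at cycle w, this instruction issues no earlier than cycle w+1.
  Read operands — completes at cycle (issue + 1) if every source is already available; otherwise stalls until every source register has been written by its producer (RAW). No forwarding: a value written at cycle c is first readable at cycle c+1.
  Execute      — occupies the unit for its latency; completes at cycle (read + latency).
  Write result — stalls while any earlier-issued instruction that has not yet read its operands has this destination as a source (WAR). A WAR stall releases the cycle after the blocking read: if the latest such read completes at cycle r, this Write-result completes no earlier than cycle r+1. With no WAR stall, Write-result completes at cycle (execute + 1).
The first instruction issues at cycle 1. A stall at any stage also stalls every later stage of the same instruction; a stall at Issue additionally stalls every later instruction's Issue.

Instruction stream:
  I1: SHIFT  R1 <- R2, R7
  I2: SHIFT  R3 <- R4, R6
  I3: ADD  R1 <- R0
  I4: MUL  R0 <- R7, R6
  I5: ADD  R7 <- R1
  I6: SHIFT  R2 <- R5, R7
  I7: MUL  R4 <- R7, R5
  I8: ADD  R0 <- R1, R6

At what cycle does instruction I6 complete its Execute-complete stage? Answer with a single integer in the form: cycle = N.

cycle = 17

c1: issue I1 (SHIFT)
c2: I1 read-ops
c3: I1 finished on SHIFT
c4: I1→R1
c5: issue I2 (SHIFT)
c6: I2 read-ops, issue I3 (ADD)
c7: I2 finished on SHIFT, I3 read-ops, issue I4 (MUL)
c8: I2→R3, I4 read-ops
c9: I3 finished on ADD
c10: I3→R1
c11: issue I5 (ADD)
c12: I5 read-ops, issue I6 (SHIFT)
c14: I4 finished on MUL, I5 finished on ADD
c15: I4→R0, I5→R7
c16: I6 read-ops, issue I7 (MUL)
c17: I6 finished on SHIFT, I7 read-ops, issue I8 (ADD)
c18: I6→R2, I8 read-ops
c20: I8 finished on ADD
c21: I8→R0
c23: I7 finished on MUL
c24: I7→R4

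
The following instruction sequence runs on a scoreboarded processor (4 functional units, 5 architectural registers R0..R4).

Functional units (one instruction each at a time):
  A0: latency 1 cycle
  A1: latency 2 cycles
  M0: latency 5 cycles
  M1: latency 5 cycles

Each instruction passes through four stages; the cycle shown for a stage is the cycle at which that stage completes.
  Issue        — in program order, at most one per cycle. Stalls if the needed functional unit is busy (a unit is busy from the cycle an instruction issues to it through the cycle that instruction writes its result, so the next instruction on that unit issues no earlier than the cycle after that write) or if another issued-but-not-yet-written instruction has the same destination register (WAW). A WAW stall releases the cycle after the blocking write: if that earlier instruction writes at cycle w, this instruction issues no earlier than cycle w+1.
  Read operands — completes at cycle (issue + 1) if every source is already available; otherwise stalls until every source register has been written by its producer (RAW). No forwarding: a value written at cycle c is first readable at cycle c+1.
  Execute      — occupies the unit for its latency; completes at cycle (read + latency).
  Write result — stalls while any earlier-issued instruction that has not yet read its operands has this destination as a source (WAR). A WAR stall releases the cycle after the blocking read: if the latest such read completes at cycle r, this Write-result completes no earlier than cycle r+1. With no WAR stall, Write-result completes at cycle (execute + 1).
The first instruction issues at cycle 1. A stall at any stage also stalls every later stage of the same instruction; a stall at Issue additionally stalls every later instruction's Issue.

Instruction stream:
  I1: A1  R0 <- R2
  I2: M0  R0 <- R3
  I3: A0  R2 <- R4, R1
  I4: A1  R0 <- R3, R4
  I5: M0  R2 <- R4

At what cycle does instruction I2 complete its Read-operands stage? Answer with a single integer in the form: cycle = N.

cycle = 7

cycle 1: I1 issues→A1
cycle 2: I1 reads
cycle 4: I1 exec-done
cycle 5: I1 writes R0
cycle 6: I2 issues→M0
cycle 7: I2 reads; I3 issues→A0
cycle 8: I3 reads
cycle 9: I3 exec-done
cycle 10: I3 writes R2
cycle 12: I2 exec-done
cycle 13: I2 writes R0
cycle 14: I4 issues→A1
cycle 15: I4 reads; I5 issues→M0
cycle 16: I5 reads
cycle 17: I4 exec-done
cycle 18: I4 writes R0
cycle 21: I5 exec-done
cycle 22: I5 writes R2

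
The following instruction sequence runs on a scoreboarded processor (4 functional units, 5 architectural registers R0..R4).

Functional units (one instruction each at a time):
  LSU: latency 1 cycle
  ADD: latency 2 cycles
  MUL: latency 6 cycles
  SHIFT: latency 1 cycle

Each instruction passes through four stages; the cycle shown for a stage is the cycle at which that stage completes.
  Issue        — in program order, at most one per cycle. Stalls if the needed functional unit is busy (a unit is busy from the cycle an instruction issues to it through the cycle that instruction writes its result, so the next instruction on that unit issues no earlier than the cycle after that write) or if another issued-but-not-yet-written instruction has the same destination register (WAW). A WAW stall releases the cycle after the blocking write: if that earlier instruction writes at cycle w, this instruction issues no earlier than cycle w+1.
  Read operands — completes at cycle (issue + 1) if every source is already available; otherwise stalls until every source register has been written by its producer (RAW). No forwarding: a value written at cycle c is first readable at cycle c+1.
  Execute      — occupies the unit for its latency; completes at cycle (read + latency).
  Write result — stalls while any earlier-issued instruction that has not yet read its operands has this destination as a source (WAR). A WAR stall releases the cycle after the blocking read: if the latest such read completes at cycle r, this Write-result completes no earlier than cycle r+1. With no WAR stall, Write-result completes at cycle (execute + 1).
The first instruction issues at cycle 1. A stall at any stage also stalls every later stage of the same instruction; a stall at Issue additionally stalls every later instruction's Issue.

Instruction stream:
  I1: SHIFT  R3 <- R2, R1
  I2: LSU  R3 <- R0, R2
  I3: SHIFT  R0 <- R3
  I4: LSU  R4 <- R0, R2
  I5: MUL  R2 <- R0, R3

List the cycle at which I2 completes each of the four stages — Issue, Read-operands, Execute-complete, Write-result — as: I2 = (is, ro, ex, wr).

I2 = (5, 6, 7, 8)

cycle 1: I1 issues→SHIFT
cycle 2: I1 reads
cycle 3: I1 exec-done
cycle 4: I1 writes R3
cycle 5: I2 issues→LSU
cycle 6: I2 reads, I3 issues→SHIFT
cycle 7: I2 exec-done
cycle 8: I2 writes R3
cycle 9: I3 reads, I4 issues→LSU
cycle 10: I3 exec-done, I5 issues→MUL
cycle 11: I3 writes R0
cycle 12: I4 reads, I5 reads
cycle 13: I4 exec-done
cycle 14: I4 writes R4
cycle 18: I5 exec-done
cycle 19: I5 writes R2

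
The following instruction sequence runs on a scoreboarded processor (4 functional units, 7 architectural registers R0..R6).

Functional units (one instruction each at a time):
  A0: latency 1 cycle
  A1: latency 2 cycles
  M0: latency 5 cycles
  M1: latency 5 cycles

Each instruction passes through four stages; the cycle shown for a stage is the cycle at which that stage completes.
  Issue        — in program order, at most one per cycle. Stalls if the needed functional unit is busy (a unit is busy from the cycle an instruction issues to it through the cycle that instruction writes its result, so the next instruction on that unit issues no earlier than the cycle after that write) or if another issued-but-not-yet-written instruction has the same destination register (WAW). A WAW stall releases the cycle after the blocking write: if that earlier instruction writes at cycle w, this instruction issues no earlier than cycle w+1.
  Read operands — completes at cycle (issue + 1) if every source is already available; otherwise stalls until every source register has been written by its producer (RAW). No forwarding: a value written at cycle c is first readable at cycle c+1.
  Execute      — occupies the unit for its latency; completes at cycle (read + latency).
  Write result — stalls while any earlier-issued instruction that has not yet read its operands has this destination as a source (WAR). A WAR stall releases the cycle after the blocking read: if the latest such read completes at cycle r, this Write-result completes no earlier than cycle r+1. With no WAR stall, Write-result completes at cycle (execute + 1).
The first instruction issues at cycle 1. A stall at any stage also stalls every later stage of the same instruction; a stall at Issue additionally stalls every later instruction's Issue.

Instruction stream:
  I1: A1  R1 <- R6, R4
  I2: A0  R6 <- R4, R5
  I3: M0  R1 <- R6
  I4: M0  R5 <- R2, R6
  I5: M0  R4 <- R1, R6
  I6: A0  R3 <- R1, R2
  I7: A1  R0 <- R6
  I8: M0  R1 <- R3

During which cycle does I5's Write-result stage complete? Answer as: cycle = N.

  I1 | 1 | 2 | 4 | 5
  I2 | 2 | 3 | 4 | 5
  I3 | 6 | 7 | 12 | 13   WAW R1: wait I1 write@5
  I4 | 14 | 15 | 20 | 21   struct: M0 busy until I3 writes@13
  I5 | 22 | 23 | 28 | 29   struct: M0 busy until I4 writes@21
  I6 | 23 | 24 | 25 | 26
  I7 | 24 | 25 | 27 | 28
  I8 | 30 | 31 | 36 | 37   struct: M0 busy until I5 writes@29

cycle = 29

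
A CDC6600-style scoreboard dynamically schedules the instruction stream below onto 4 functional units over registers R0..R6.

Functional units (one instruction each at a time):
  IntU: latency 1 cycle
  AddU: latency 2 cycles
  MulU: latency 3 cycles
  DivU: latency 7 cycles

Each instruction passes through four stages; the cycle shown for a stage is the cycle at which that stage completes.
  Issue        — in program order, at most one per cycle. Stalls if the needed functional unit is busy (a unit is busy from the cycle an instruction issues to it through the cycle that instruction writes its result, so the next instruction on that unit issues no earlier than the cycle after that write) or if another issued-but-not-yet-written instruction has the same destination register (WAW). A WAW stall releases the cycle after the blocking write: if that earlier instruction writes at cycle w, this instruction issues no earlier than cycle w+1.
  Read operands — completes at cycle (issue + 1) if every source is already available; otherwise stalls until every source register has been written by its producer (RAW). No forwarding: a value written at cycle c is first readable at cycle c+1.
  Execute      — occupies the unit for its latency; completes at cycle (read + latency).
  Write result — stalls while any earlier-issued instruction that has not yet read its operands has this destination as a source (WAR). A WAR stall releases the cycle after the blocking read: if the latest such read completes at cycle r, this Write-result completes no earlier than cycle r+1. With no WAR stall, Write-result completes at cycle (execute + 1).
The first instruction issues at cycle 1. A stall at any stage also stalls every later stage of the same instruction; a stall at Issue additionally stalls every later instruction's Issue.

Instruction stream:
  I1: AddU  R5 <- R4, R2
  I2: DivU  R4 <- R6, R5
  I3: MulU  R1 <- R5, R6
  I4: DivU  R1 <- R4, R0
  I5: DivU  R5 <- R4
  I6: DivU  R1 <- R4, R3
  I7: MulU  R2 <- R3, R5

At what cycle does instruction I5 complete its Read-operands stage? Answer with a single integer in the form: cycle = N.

[I1] 1/2/4/5
[I2] 2/6/13/14  (RAW R5: wait I1 write@5)
[I3] 3/6/9/10  (RAW R5: wait I1 write@5)
[I4] 15/16/23/24  (struct: DivU busy until I2 writes@14)
[I5] 25/26/33/34  (struct: DivU busy until I4 writes@24)
[I6] 35/36/43/44  (struct: DivU busy until I5 writes@34)
[I7] 36/37/40/41

cycle = 26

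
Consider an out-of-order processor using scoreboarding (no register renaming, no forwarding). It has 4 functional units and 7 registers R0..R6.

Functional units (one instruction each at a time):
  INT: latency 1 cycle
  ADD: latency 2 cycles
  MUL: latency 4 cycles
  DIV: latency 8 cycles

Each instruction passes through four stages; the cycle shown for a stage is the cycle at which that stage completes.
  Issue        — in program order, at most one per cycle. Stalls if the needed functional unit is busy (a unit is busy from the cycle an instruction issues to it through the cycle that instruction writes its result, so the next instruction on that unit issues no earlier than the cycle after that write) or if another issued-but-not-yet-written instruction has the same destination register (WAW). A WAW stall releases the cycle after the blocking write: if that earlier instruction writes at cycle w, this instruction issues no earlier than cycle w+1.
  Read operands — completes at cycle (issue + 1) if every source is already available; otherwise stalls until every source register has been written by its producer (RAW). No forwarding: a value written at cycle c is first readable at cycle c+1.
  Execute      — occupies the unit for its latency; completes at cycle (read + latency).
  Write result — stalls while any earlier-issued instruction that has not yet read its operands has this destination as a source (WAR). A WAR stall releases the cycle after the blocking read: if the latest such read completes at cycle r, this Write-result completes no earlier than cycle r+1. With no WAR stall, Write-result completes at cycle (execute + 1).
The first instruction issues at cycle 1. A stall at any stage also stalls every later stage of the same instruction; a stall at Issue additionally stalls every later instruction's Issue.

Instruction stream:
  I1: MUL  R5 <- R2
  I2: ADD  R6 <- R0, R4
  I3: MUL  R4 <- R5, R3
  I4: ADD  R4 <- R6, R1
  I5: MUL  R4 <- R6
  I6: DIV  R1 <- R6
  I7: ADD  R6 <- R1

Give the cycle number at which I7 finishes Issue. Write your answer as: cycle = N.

cycle = 22

1) issue 1, read 2, done 6, write 7
2) issue 2, read 3, done 5, write 6
3) issue 8, read 9, done 13, write 14  <struct: MUL busy until I1 writes@7>
4) issue 15, read 16, done 18, write 19  <WAW R4: wait I3 write@14>
5) issue 20, read 21, done 25, write 26  <WAW R4: wait I4 write@19>
6) issue 21, read 22, done 30, write 31
7) issue 22, read 32, done 34, write 35  <RAW R1: wait I6 write@31>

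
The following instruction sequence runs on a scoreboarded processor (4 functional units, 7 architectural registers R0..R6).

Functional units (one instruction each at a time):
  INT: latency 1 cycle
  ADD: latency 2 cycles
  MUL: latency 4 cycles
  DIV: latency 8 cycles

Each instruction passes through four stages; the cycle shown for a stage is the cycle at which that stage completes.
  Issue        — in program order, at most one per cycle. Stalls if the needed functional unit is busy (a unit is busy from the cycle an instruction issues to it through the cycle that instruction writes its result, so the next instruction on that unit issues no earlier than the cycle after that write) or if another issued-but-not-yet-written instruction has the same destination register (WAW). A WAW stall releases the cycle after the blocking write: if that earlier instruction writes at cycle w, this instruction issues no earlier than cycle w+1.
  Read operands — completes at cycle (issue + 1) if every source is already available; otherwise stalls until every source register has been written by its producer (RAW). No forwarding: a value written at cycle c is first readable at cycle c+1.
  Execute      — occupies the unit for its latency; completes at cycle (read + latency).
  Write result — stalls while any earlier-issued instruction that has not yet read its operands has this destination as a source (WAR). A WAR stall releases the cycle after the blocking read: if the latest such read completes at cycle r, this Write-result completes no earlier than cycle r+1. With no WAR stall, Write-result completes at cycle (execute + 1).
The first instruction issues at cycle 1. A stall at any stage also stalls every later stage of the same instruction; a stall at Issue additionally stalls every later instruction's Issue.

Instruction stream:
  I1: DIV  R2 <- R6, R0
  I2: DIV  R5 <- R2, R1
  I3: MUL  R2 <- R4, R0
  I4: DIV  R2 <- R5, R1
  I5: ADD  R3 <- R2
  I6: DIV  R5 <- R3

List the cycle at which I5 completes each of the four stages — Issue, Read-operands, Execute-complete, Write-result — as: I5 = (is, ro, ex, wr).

c1: issue I1 (DIV)
c2: I1 read-ops
c10: I1 finished on DIV
c11: I1→R2
c12: issue I2 (DIV)
c13: I2 read-ops; issue I3 (MUL)
c14: I3 read-ops
c18: I3 finished on MUL
c19: I3→R2
c21: I2 finished on DIV
c22: I2→R5
c23: issue I4 (DIV)
c24: I4 read-ops; issue I5 (ADD)
c32: I4 finished on DIV
c33: I4→R2
c34: I5 read-ops; issue I6 (DIV)
c36: I5 finished on ADD
c37: I5→R3
c38: I6 read-ops
c46: I6 finished on DIV
c47: I6→R5

I5 = (24, 34, 36, 37)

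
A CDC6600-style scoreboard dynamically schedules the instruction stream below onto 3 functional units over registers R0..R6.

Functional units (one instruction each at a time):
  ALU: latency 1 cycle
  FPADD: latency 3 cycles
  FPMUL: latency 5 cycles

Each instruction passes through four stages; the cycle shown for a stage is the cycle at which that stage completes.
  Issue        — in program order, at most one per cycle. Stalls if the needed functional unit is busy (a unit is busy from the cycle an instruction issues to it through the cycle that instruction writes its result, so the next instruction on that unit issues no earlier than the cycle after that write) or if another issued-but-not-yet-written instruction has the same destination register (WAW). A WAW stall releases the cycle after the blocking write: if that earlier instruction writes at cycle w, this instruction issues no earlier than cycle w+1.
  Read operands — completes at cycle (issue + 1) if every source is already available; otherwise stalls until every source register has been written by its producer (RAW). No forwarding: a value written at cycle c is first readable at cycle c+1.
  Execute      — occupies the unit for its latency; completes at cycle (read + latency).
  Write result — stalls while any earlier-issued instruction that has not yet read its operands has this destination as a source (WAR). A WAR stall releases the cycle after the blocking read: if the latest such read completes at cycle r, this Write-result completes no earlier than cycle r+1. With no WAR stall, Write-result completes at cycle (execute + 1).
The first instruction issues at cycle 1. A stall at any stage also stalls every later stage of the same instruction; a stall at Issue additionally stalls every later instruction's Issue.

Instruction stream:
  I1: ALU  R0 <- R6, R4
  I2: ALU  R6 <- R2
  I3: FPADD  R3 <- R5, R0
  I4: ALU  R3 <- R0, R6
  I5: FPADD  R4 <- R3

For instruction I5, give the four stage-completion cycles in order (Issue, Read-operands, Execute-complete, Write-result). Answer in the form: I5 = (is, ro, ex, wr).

I1: IS=1 RO=2 EX=3 WR=4
I2: IS=5 RO=6 EX=7 WR=8  [struct: ALU busy until I1 writes@4]
I3: IS=6 RO=7 EX=10 WR=11
I4: IS=12 RO=13 EX=14 WR=15  [WAW R3: wait I3 write@11]
I5: IS=13 RO=16 EX=19 WR=20  [RAW R3: wait I4 write@15]

I5 = (13, 16, 19, 20)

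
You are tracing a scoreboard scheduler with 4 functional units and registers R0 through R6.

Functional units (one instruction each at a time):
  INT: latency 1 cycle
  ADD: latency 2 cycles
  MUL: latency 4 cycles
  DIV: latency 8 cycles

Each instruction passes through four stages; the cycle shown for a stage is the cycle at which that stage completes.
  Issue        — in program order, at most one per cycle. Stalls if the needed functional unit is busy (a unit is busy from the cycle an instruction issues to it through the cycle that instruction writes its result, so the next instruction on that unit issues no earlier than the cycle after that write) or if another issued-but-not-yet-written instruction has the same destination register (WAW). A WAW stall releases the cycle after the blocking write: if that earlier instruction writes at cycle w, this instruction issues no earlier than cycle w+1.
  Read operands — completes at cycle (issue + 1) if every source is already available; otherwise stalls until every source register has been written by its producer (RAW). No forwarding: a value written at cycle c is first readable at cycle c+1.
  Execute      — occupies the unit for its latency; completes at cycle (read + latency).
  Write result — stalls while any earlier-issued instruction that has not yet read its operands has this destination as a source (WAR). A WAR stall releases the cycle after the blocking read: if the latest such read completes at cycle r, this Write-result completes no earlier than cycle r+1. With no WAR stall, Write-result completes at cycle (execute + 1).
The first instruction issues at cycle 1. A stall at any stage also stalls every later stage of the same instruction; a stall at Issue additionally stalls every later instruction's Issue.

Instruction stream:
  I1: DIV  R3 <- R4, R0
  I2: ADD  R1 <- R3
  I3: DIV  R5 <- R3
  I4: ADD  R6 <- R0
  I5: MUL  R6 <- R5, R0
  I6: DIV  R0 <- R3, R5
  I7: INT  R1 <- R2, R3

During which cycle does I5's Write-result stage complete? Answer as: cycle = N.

t=1  I1 issues→DIV
t=2  I1 reads; I2 issues→ADD
t=10  I1 exec-done
t=11  I1 writes R3
t=12  I2 reads; I3 issues→DIV
t=13  I3 reads
t=14  I2 exec-done
t=15  I2 writes R1
t=16  I4 issues→ADD
t=17  I4 reads
t=19  I4 exec-done
t=20  I4 writes R6
t=21  I3 exec-done; I5 issues→MUL
t=22  I3 writes R5
t=23  I5 reads; I6 issues→DIV
t=24  I6 reads; I7 issues→INT
t=25  I7 reads
t=26  I7 exec-done
t=27  I5 exec-done; I7 writes R1
t=28  I5 writes R6
t=32  I6 exec-done
t=33  I6 writes R0

cycle = 28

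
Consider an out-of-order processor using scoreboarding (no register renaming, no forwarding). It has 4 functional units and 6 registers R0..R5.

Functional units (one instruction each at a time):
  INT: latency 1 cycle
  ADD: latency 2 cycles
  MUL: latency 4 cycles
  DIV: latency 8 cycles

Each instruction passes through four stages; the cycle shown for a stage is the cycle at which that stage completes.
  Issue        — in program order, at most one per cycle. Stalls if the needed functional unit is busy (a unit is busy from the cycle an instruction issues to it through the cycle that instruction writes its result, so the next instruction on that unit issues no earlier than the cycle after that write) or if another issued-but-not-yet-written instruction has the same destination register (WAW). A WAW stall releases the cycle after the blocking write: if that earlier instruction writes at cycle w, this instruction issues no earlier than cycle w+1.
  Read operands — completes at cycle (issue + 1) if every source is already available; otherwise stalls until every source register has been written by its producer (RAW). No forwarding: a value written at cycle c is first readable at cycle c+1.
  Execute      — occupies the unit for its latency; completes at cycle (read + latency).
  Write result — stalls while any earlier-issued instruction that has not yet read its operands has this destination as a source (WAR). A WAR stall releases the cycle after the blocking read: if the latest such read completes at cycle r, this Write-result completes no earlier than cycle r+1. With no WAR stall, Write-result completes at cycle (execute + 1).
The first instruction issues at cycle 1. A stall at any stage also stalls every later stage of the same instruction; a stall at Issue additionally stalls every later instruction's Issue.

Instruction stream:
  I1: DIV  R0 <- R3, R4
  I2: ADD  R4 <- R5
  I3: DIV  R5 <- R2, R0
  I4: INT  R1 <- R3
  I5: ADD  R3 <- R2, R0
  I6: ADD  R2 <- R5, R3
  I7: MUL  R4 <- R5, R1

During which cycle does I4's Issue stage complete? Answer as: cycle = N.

1) issue 1, read 2, done 10, write 11
2) issue 2, read 3, done 5, write 6
3) issue 12, read 13, done 21, write 22  <struct: DIV busy until I1 writes@11>
4) issue 13, read 14, done 15, write 16
5) issue 14, read 15, done 17, write 18
6) issue 19, read 23, done 25, write 26  <struct: ADD busy until I5 writes@18 / RAW R5: wait I3 write@22>
7) issue 20, read 23, done 27, write 28  <RAW R5: wait I3 write@22>

cycle = 13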